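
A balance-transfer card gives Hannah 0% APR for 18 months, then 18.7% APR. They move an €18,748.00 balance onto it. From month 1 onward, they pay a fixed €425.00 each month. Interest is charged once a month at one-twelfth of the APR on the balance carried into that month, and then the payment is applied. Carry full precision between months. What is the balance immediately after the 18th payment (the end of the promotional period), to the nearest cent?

€11,098.00

Promo months 1–18 at r₀ = 0%/12 = 0; months 19+ at r₁ = 18.7%/12 = 0.0155833.
After month 18 (no interest yet): B = €18,748.00 − 18·€425.00 = €11,098.00.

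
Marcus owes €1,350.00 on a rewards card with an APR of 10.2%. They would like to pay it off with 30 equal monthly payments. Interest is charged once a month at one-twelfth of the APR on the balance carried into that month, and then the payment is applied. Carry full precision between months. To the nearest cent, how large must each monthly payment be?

Monthly rate r = 10.2%/12 = 0.85% = 0.0085.
Level-payment amortization: P = B₀·r / (1 − (1+r)^(−n)) = 1350.00·0.0085 / (1 − 1.0085^(−30)).
Denominator 1 − (1+r)^(−30) = 0.224247965.
P = 11.475 / 0.224247965 ≈ 51.17.

€51.17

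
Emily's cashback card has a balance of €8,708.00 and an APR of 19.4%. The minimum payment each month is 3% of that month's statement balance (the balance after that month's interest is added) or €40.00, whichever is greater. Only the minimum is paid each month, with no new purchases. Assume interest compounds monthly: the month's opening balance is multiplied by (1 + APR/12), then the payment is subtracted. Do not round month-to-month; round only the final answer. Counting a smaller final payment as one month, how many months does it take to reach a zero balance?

Monthly rate r = 19.4%/12 = 1.61667% = 0.0161667.
While 3% of the post-interest balance exceeds €40.00, each month B ← (B·(1+r))·(1 − 0.03), i.e. B shrinks by the factor (1+r)·0.97 = 0.98568.
This holds for months 1–132. Entering month 133 the balance is €1,297.66; 3% of the post-interest balance is now below €40.00, so the flat €40.00 minimum applies from here.
From month 133 a fixed €40.00 at rate r clears €1,297.66 in 47 more payments. Total: 132 + 47 = 179 months.

179 months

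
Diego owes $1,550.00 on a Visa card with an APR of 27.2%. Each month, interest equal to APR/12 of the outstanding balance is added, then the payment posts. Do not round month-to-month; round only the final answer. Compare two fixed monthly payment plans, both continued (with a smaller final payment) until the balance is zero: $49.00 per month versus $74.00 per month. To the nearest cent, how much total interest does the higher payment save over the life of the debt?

$633.66

Monthly rate r = 27.2%/12 = 2.26667% = 0.0226667.
At $49.00/mo: n = ⌈−ln(1 − rB₀/P)/ln(1+r)⌉ = 57 payments (last $15.80); total interest = total paid − $1,550.00 = $1,209.80.
At $74.00/mo: 29 payments (last $54.14); total interest $576.14.
Interest saved = $1,209.80 − $576.14 = $633.66.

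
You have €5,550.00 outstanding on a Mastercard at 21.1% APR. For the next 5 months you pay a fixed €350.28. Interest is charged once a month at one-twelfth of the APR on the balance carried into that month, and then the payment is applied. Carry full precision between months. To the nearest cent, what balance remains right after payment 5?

Monthly rate r = 21.1%/12 = 1.75833% = 0.0175833.
Each month: B ← B·(1+r) − €350.28.
Month 1: interest €97.59; balance after payment €5,297.31.
Month 2: interest €93.14; balance after payment €5,040.17.
Month 3: interest €88.62; balance after payment €4,778.51.
Month 4: interest €84.02; balance after payment €4,512.26.
Month 5: interest €79.34; balance after payment €4,241.32.

€4,241.32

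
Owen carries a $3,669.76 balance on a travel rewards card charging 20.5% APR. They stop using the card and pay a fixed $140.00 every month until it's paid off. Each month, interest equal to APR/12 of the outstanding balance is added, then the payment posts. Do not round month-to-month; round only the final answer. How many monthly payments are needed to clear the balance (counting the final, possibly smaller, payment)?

36 months

Monthly rate r = 20.5%/12 = 1.70833% = 0.0170833.
Recurrence: B ← B·(1+r) − $140.00.
Month 1: interest $62.69; balance after payment $3,592.45.
Month 2: interest $61.37; balance after payment $3,513.82.
Closed form: n = −ln(1 − rB₀/P)/ln(1+r) = −ln(0.5522)/ln(1.01708) ≈ 35.058, so the balance reaches zero during payment 36.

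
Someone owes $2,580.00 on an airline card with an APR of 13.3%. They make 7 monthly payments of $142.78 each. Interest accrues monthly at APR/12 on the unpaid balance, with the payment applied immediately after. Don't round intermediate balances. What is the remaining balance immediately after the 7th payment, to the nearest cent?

Monthly rate r = 13.3%/12 = 1.10833% = 0.0110833.
Each month: B ← B·(1+r) − $142.78.
Month 1: interest $28.60; balance after payment $2,465.81.
Month 2: interest $27.33; balance after payment $2,350.36.
Month 3: interest $26.05; balance after payment $2,233.63.
Month 4: interest $24.76; balance after payment $2,115.61.
Month 5: interest $23.45; balance after payment $1,996.28.
Month 6: interest $22.13; balance after payment $1,875.62.
Month 7: interest $20.79; balance after payment $1,753.63.

$1,753.63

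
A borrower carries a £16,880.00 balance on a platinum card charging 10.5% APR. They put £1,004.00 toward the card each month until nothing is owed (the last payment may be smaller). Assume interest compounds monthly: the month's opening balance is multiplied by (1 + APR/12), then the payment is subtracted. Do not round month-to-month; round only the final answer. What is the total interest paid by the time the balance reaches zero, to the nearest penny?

£1,459.25

Monthly rate r = 10.5%/12 = 0.875% = 0.00875.
Payoff takes n = ⌈−ln(1 − rB₀/P)/ln(1+r)⌉ = ⌈18.265⌉ = 19 payments; the last is £267.25.
Total paid = 18·£1,004.00 + £267.25 = £18,339.25.
Total interest = total paid − principal = £18,339.25 − £16,880.00 = £1,459.25.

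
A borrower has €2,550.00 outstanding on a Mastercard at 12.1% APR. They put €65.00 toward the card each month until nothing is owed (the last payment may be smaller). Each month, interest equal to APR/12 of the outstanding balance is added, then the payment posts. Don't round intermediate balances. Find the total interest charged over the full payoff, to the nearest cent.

Monthly rate r = 12.1%/12 = 1.00833% = 0.0100833.
Payoff takes n = ⌈−ln(1 − rB₀/P)/ln(1+r)⌉ = ⌈50.183⌉ = 51 payments; the last is €11.96.
Total paid = 50·€65.00 + €11.96 = €3,261.96.
Total interest = total paid − principal = €3,261.96 − €2,550.00 = €711.96.

€711.96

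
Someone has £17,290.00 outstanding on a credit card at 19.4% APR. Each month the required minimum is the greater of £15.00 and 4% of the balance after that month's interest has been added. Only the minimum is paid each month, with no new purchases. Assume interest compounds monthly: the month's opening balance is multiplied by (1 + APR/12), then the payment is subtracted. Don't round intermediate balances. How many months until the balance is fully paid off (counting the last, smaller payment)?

187 months

Monthly rate r = 19.4%/12 = 1.61667% = 0.0161667.
While 4% of the post-interest balance exceeds £15.00, each month B ← (B·(1+r))·(1 − 0.04), i.e. B shrinks by the factor (1+r)·0.96 = 0.97552.
This holds for months 1–156. Entering month 157 the balance is £361.94; 4% of the post-interest balance is now below £15.00, so the flat £15.00 minimum applies from here.
From month 157 a fixed £15.00 at rate r clears £361.94 in 31 more payments. Total: 156 + 31 = 187 months.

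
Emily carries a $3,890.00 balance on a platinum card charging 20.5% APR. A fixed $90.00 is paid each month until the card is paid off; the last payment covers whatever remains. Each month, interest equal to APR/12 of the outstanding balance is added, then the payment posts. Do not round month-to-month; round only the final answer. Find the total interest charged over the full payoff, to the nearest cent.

$3,234.32

Monthly rate r = 20.5%/12 = 1.70833% = 0.0170833.
Payoff takes n = ⌈−ln(1 − rB₀/P)/ln(1+r)⌉ = ⌈79.158⌉ = 80 payments; the last is $14.32.
Total paid = 79·$90.00 + $14.32 = $7,124.32.
Total interest = total paid − principal = $7,124.32 − $3,890.00 = $3,234.32.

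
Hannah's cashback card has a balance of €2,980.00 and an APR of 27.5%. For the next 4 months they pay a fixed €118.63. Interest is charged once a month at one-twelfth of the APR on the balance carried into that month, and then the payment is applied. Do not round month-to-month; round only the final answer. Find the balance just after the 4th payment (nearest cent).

€2,771.62

Monthly rate r = 27.5%/12 = 2.29167% = 0.0229167.
Each month: B ← B·(1+r) − €118.63.
Month 1: interest €68.29; balance after payment €2,929.66.
Month 2: interest €67.14; balance after payment €2,878.17.
Month 3: interest €65.96; balance after payment €2,825.50.
Month 4: interest €64.75; balance after payment €2,771.62.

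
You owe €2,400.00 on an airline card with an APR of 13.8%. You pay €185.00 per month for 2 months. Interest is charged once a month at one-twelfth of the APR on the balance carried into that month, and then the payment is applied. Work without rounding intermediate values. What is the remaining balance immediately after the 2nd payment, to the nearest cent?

Monthly rate r = 13.8%/12 = 1.15% = 0.0115.
Each month: B ← B·(1+r) − €185.00.
Month 1: interest €27.60; balance after payment €2,242.60.
Month 2: interest €25.79; balance after payment €2,083.39.

€2,083.39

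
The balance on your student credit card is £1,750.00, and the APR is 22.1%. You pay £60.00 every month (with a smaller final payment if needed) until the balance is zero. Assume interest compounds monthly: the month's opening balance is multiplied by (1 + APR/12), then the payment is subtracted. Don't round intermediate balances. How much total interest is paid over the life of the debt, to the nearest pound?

Monthly rate r = 22.1%/12 = 1.84167% = 0.0184167.
Payoff takes n = ⌈−ln(1 − rB₀/P)/ln(1+r)⌉ = ⌈42.213⌉ = 43 payments; the last is £12.90.
Total paid = 42·£60.00 + £12.90 = £2,532.90.
Total interest = total paid − principal = £2,532.90 − £1,750.00 = £782.90.

£783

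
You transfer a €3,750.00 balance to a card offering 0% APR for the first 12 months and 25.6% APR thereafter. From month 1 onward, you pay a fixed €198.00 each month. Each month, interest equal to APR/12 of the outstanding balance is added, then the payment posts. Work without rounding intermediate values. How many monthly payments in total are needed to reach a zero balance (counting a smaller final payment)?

20 payments

Promo months 1–12 at r₀ = 0%/12 = 0; months 13+ at r₁ = 25.6%/12 = 0.0213333.
After month 12 (no interest yet): B = €3,750.00 − 12·€198.00 = €1,374.00.
Then at r₁ with €198.00/mo: n₂ = −ln(1 − r₁·B/P)/ln(1+r₁) ≈ 7.59 → 8 more payments.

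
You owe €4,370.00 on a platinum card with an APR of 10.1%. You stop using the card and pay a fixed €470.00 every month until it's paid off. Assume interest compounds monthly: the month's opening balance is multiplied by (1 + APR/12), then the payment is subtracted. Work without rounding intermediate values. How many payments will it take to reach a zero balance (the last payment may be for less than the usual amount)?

10 months

Monthly rate r = 10.1%/12 = 0.841667% = 0.00841667.
Recurrence: B ← B·(1+r) − €470.00.
Month 1: interest €36.78; balance after payment €3,936.78.
Month 2: interest €33.13; balance after payment €3,499.92.
Closed form: n = −ln(1 − rB₀/P)/ln(1+r) = −ln(0.92174)/ln(1.00842) ≈ 9.723, so the balance reaches zero during payment 10.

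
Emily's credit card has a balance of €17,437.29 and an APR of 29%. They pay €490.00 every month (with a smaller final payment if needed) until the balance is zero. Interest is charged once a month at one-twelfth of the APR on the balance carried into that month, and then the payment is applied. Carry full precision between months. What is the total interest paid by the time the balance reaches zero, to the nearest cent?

€22,908.78

Monthly rate r = 29%/12 = 2.41667% = 0.0241667.
Payoff takes n = ⌈−ln(1 − rB₀/P)/ln(1+r)⌉ = ⌈82.336⌉ = 83 payments; the last is €166.07.
Total paid = 82·€490.00 + €166.07 = €40,346.07.
Total interest = total paid − principal = €40,346.07 − €17,437.29 = €22,908.78.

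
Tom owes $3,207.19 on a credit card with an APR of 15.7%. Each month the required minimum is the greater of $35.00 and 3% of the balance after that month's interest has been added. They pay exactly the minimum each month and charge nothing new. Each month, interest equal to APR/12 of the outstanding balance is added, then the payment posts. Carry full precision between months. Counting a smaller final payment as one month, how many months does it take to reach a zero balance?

102 months

Monthly rate r = 15.7%/12 = 1.30833% = 0.0130833.
While 3% of the post-interest balance exceeds $35.00, each month B ← (B·(1+r))·(1 − 0.03), i.e. B shrinks by the factor (1+r)·0.97 = 0.98269.
This holds for months 1–59. Entering month 60 the balance is $1,144.78; 3% of the post-interest balance is now below $35.00, so the flat $35.00 minimum applies from here.
From month 60 a fixed $35.00 at rate r clears $1,144.78 in 43 more payments. Total: 59 + 43 = 102 months.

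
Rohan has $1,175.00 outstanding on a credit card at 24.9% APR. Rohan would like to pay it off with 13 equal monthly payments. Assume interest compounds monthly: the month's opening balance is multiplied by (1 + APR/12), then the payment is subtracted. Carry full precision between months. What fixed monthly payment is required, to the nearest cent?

Monthly rate r = 24.9%/12 = 2.075% = 0.02075.
Level-payment amortization: P = B₀·r / (1 − (1+r)^(−n)) = 1175.00·0.02075 / (1 − 1.02075^(−13)).
Denominator 1 − (1+r)^(−13) = 0.234318863.
P = 24.3812 / 0.234318863 ≈ 104.05.

$104.05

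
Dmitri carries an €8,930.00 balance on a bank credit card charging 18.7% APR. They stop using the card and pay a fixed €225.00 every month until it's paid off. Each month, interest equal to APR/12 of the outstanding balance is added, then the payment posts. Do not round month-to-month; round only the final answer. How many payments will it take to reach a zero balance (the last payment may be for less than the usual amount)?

63 payments

Monthly rate r = 18.7%/12 = 1.55833% = 0.0155833.
Recurrence: B ← B·(1+r) − €225.00.
Month 1: interest €139.16; balance after payment €8,844.16.
Month 2: interest €137.82; balance after payment €8,756.98.
Closed form: n = −ln(1 − rB₀/P)/ln(1+r) = −ln(0.38151)/ln(1.01558) ≈ 62.316, so the balance reaches zero during payment 63.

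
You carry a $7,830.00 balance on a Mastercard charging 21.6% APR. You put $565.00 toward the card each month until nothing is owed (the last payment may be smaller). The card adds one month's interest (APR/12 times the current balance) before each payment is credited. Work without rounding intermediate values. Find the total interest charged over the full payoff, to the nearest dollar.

Monthly rate r = 21.6%/12 = 1.8% = 0.018.
Payoff takes n = ⌈−ln(1 − rB₀/P)/ln(1+r)⌉ = ⌈16.085⌉ = 17 payments; the last is $48.28.
Total paid = 16·$565.00 + $48.28 = $9,088.28.
Total interest = total paid − principal = $9,088.28 − $7,830.00 = $1,258.28.

$1,258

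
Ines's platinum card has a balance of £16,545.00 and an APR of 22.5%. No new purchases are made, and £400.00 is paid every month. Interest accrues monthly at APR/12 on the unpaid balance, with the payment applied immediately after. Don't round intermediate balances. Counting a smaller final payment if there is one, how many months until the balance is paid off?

81 payments

Monthly rate r = 22.5%/12 = 1.875% = 0.01875.
Recurrence: B ← B·(1+r) − £400.00.
Month 1: interest £310.22; balance after payment £16,455.22.
Month 2: interest £308.54; balance after payment £16,363.75.
Closed form: n = −ln(1 − rB₀/P)/ln(1+r) = −ln(0.22445)/ln(1.01875) ≈ 80.429, so the balance reaches zero during payment 81.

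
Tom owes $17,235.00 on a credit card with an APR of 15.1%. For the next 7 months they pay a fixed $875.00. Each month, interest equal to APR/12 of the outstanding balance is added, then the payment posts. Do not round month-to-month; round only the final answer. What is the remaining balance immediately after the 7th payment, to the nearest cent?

$12,450.51

Monthly rate r = 15.1%/12 = 1.25833% = 0.0125833.
Each month: B ← B·(1+r) − $875.00.
Month 1: interest $216.87; balance after payment $16,576.87.
Month 2: interest $208.59; balance after payment $15,910.47.
Month 3: interest $200.21; balance after payment $15,235.67.
Month 4: interest $191.72; balance after payment $14,552.39.
Month 5: interest $183.12; balance after payment $13,860.51.
Month 6: interest $174.41; balance after payment $13,159.92.
Month 7: interest $165.60; balance after payment $12,450.51.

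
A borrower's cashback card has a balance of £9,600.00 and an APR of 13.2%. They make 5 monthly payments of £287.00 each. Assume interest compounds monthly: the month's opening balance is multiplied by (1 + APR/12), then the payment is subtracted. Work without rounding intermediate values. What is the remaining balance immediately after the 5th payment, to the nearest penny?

Monthly rate r = 13.2%/12 = 1.1% = 0.011.
Each month: B ← B·(1+r) − £287.00.
Month 1: interest £105.60; balance after payment £9,418.60.
Month 2: interest £103.60; balance after payment £9,235.20.
Month 3: interest £101.59; balance after payment £9,049.79.
Month 4: interest £99.55; balance after payment £8,862.34.
Month 5: interest £97.49; balance after payment £8,672.83.

£8,672.83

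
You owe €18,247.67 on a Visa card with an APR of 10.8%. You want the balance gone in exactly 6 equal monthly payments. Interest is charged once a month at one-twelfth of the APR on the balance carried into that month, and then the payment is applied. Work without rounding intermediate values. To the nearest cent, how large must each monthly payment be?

Monthly rate r = 10.8%/12 = 0.9% = 0.009.
Level-payment amortization: P = B₀·r / (1 − (1+r)^(−n)) = 18247.67·0.009 / (1 − 1.009^(−6)).
Denominator 1 − (1+r)^(−6) = 0.052339012.
P = 164.229 / 0.052339012 ≈ 3137.79.

€3,137.79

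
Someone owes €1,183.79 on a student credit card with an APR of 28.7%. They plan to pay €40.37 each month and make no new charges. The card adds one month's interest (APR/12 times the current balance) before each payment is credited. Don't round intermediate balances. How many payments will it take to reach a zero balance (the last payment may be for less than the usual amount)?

52 months

Monthly rate r = 28.7%/12 = 2.39167% = 0.0239167.
Recurrence: B ← B·(1+r) − €40.37.
Month 1: interest €28.31; balance after payment €1,171.73.
Month 2: interest €28.02; balance after payment €1,159.39.
Closed form: n = −ln(1 − rB₀/P)/ln(1+r) = −ln(0.29868)/ln(1.02392) ≈ 51.127, so the balance reaches zero during payment 52.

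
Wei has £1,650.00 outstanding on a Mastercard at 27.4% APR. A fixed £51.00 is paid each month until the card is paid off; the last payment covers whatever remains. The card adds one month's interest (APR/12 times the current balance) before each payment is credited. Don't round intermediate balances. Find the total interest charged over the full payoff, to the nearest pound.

Monthly rate r = 27.4%/12 = 2.28333% = 0.0228333.
Payoff takes n = ⌈−ln(1 − rB₀/P)/ln(1+r)⌉ = ⌈59.450⌉ = 60 payments; the last is £23.11.
Total paid = 59·£51.00 + £23.11 = £3,032.11.
Total interest = total paid − principal = £3,032.11 − £1,650.00 = £1,382.11.

£1,382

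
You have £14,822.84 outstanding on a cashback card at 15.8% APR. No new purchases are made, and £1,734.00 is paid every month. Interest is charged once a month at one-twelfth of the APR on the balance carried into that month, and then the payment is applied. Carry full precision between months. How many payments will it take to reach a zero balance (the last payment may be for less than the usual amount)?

10 payments

Monthly rate r = 15.8%/12 = 1.31667% = 0.0131667.
Recurrence: B ← B·(1+r) − £1,734.00.
Month 1: interest £195.17; balance after payment £13,284.01.
Month 2: interest £174.91; balance after payment £11,724.91.
Closed form: n = −ln(1 − rB₀/P)/ln(1+r) = −ln(0.88745)/ln(1.01317) ≈ 9.128, so the balance reaches zero during payment 10.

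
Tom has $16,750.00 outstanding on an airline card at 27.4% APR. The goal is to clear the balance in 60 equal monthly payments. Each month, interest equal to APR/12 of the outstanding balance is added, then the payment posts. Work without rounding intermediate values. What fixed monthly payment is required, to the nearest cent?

$515.48

Monthly rate r = 27.4%/12 = 2.28333% = 0.0228333.
Level-payment amortization: P = B₀·r / (1 − (1+r)^(−n)) = 16750.00·0.0228333 / (1 − 1.02283^(−60)).
Denominator 1 − (1+r)^(−60) = 0.741947764.
P = 382.458 / 0.741947764 ≈ 515.48.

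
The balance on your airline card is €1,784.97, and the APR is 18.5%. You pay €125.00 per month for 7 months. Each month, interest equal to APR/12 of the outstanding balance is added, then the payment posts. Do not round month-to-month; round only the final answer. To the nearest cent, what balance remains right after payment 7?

€1,070.21

Monthly rate r = 18.5%/12 = 1.54167% = 0.0154167.
Each month: B ← B·(1+r) − €125.00.
Month 1: interest €27.52; balance after payment €1,687.49.
Month 2: interest €26.02; balance after payment €1,588.50.
Month 3: interest €24.49; balance after payment €1,487.99.
Month 4: interest €22.94; balance after payment €1,385.93.
Month 5: interest €21.37; balance after payment €1,282.30.
Month 6: interest €19.77; balance after payment €1,177.07.
Month 7: interest €18.15; balance after payment €1,070.21.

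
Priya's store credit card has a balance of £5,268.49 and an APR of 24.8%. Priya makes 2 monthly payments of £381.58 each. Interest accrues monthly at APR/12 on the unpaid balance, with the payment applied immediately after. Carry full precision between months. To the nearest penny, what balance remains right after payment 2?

£4,717.46

Monthly rate r = 24.8%/12 = 2.06667% = 0.0206667.
Each month: B ← B·(1+r) − £381.58.
Month 1: interest £108.88; balance after payment £4,995.79.
Month 2: interest £103.25; balance after payment £4,717.46.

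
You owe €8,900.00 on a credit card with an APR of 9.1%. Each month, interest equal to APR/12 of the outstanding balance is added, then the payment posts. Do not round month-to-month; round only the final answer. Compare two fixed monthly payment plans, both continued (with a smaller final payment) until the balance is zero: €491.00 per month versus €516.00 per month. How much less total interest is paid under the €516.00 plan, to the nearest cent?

€35.98

Monthly rate r = 9.1%/12 = 0.758333% = 0.00758333.
At €491.00/mo: n = ⌈−ln(1 − rB₀/P)/ln(1+r)⌉ = 20 payments (last €281.95); total interest = total paid − €8,900.00 = €710.95.
At €516.00/mo: 19 payments (last €286.97); total interest €674.97.
Interest saved = €710.95 − €674.97 = €35.98.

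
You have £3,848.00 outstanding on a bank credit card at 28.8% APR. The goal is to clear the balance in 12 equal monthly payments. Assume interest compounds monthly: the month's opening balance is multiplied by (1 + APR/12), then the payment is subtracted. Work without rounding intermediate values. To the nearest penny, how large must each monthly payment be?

£372.86

Monthly rate r = 28.8%/12 = 2.4% = 0.024.
Level-payment amortization: P = B₀·r / (1 − (1+r)^(−n)) = 3848.00·0.024 / (1 − 1.024^(−12)).
Denominator 1 − (1+r)^(−12) = 0.247683615.
P = 92.352 / 0.247683615 ≈ 372.86.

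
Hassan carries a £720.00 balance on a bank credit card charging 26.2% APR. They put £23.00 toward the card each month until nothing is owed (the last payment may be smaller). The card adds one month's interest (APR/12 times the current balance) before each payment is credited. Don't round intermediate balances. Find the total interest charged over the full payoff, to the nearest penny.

Monthly rate r = 26.2%/12 = 2.18333% = 0.0218333.
Payoff takes n = ⌈−ln(1 − rB₀/P)/ln(1+r)⌉ = ⌈53.262⌉ = 54 payments; the last is £6.06.
Total paid = 53·£23.00 + £6.06 = £1,225.06.
Total interest = total paid − principal = £1,225.06 − £720.00 = £505.06.

£505.06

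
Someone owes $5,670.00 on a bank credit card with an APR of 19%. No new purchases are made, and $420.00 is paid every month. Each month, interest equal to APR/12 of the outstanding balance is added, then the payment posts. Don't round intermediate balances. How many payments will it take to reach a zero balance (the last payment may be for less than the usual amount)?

16 months

Monthly rate r = 19%/12 = 1.58333% = 0.0158333.
Recurrence: B ← B·(1+r) − $420.00.
Month 1: interest $89.78; balance after payment $5,339.77.
Month 2: interest $84.55; balance after payment $5,004.32.
Closed form: n = −ln(1 − rB₀/P)/ln(1+r) = −ln(0.78625)/ln(1.01583) ≈ 15.308, so the balance reaches zero during payment 16.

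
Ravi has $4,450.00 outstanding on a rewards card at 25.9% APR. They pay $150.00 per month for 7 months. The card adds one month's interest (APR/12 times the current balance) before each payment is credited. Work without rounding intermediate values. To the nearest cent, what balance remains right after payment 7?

$4,046.97

Monthly rate r = 25.9%/12 = 2.15833% = 0.0215833.
Each month: B ← B·(1+r) − $150.00.
Month 1: interest $96.05; balance after payment $4,396.05.
Month 2: interest $94.88; balance after payment $4,340.93.
Month 3: interest $93.69; balance after payment $4,284.62.
Month 4: interest $92.48; balance after payment $4,227.10.
Month 5: interest $91.23; balance after payment $4,168.33.
Month 6: interest $89.97; balance after payment $4,108.30.
Month 7: interest $88.67; balance after payment $4,046.97.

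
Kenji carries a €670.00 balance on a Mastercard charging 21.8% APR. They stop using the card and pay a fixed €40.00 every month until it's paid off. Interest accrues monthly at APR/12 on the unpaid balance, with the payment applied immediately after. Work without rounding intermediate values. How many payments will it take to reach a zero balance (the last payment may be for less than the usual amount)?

Monthly rate r = 21.8%/12 = 1.81667% = 0.0181667.
Recurrence: B ← B·(1+r) − €40.00.
Month 1: interest €12.17; balance after payment €642.17.
Month 2: interest €11.67; balance after payment €613.84.
Closed form: n = −ln(1 − rB₀/P)/ln(1+r) = −ln(0.69571)/ln(1.01817) ≈ 20.153, so the balance reaches zero during payment 21.

21 months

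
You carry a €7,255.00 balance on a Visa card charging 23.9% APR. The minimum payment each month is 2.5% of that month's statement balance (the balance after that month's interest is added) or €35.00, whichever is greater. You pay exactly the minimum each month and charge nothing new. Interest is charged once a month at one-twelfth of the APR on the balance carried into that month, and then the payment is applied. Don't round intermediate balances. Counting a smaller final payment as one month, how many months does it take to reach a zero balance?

Monthly rate r = 23.9%/12 = 1.99167% = 0.0199167.
While 2.5% of the post-interest balance exceeds €35.00, each month B ← (B·(1+r))·(1 − 0.025), i.e. B shrinks by the factor (1+r)·0.975 = 0.99442.
This holds for months 1–298. Entering month 299 the balance is €1,368.64; 2.5% of the post-interest balance is now below €35.00, so the flat €35.00 minimum applies from here.
From month 299 a fixed €35.00 at rate r clears €1,368.64 in 77 more payments. Total: 298 + 77 = 375 months.

375 months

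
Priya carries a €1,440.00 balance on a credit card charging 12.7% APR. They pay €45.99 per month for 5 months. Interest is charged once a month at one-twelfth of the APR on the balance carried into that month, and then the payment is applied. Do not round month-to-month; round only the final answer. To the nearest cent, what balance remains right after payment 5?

Monthly rate r = 12.7%/12 = 1.05833% = 0.0105833.
Each month: B ← B·(1+r) − €45.99.
Month 1: interest €15.24; balance after payment €1,409.25.
Month 2: interest €14.91; balance after payment €1,378.17.
Month 3: interest €14.59; balance after payment €1,346.77.
Month 4: interest €14.25; balance after payment €1,315.03.
Month 5: interest €13.92; balance after payment €1,282.96.

€1,282.96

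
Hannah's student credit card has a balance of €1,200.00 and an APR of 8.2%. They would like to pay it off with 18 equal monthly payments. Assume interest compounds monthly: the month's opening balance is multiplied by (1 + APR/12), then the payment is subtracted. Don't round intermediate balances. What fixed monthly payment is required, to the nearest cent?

Monthly rate r = 8.2%/12 = 0.683333% = 0.00683333.
Level-payment amortization: P = B₀·r / (1 − (1+r)^(−n)) = 1200.00·0.00683333 / (1 − 1.00683^(−18)).
Denominator 1 − (1+r)^(−18) = 0.115366333.
P = 8.2 / 0.115366333 ≈ 71.08.

€71.08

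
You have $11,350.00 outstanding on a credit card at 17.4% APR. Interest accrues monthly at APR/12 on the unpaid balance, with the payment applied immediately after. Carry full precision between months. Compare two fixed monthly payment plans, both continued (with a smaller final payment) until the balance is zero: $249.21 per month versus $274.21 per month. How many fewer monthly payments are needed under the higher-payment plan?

Monthly rate r = 17.4%/12 = 1.45% = 0.0145.
At $249.21/mo: n = ⌈−ln(1 − rB₀/P)/ln(1+r)⌉ = 76 payments (last $4.48); total interest = total paid − $11,350.00 = $7,345.23.
At $274.21/mo: 64 payments (last $187.04); total interest $6,112.27.
Payments saved = 76 − 64 = 12.

12 fewer payments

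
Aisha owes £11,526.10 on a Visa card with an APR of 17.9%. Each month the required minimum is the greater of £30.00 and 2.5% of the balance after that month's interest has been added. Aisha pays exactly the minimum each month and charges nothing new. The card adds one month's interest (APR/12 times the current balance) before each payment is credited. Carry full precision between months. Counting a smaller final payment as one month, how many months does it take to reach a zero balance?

277 months

Monthly rate r = 17.9%/12 = 1.49167% = 0.0149167.
While 2.5% of the post-interest balance exceeds £30.00, each month B ← (B·(1+r))·(1 − 0.025), i.e. B shrinks by the factor (1+r)·0.975 = 0.98954.
This holds for months 1–217. Entering month 218 the balance is £1,177.82; 2.5% of the post-interest balance is now below £30.00, so the flat £30.00 minimum applies from here.
From month 218 a fixed £30.00 at rate r clears £1,177.82 in 60 more payments. Total: 217 + 60 = 277 months.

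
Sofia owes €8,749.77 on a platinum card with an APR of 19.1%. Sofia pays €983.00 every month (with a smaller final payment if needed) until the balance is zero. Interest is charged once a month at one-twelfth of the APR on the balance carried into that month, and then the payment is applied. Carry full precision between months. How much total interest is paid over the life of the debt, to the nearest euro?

€762

Monthly rate r = 19.1%/12 = 1.59167% = 0.0159167.
Payoff takes n = ⌈−ln(1 − rB₀/P)/ln(1+r)⌉ = ⌈9.675⌉ = 10 payments; the last is €664.74.
Total paid = 9·€983.00 + €664.74 = €9,511.74.
Total interest = total paid − principal = €9,511.74 − €8,749.77 = €761.97.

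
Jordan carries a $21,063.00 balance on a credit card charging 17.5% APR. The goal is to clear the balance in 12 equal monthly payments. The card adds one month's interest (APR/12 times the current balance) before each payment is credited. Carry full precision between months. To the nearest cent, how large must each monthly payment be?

Monthly rate r = 17.5%/12 = 1.45833% = 0.0145833.
Level-payment amortization: P = B₀·r / (1 − (1+r)^(−n)) = 21063.00·0.0145833 / (1 − 1.01458^(−12)).
Denominator 1 − (1+r)^(−12) = 0.159481428.
P = 307.169 / 0.159481428 ≈ 1926.05.

$1,926.05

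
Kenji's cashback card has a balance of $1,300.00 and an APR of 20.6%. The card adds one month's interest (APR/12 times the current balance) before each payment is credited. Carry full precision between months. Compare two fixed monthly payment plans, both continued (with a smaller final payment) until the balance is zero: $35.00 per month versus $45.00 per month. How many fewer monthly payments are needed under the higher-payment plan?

19 fewer payments

Monthly rate r = 20.6%/12 = 1.71667% = 0.0171667.
At $35.00/mo: n = ⌈−ln(1 − rB₀/P)/ln(1+r)⌉ = 60 payments (last $22.32); total interest = total paid − $1,300.00 = $787.32.
At $45.00/mo: 41 payments (last $11.16); total interest $511.16.
Payments saved = 60 − 41 = 19.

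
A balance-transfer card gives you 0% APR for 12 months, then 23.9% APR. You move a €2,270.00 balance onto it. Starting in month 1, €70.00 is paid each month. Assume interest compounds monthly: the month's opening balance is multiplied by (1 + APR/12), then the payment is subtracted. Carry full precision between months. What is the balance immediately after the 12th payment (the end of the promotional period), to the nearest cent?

Promo months 1–12 at r₀ = 0%/12 = 0; months 13+ at r₁ = 23.9%/12 = 0.0199167.
After month 12 (no interest yet): B = €2,270.00 − 12·€70.00 = €1,430.00.

€1,430.00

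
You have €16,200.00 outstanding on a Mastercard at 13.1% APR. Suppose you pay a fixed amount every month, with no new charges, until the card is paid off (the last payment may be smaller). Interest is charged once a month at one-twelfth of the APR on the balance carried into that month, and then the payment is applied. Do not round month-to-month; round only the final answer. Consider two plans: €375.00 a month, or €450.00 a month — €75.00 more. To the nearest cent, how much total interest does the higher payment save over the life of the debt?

€1,341.45

Monthly rate r = 13.1%/12 = 1.09167% = 0.0109167.
At €375.00/mo: n = ⌈−ln(1 − rB₀/P)/ln(1+r)⌉ = 59 payments (last €282.42); total interest = total paid − €16,200.00 = €5,832.42.
At €450.00/mo: 46 payments (last €440.97); total interest €4,490.97.
Interest saved = €5,832.42 − €4,490.97 = €1,341.45.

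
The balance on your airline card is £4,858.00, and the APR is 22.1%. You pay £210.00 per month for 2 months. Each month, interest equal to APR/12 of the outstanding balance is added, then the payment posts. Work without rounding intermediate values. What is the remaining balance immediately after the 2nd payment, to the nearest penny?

Monthly rate r = 22.1%/12 = 1.84167% = 0.0184167.
Each month: B ← B·(1+r) − £210.00.
Month 1: interest £89.47; balance after payment £4,737.47.
Month 2: interest £87.25; balance after payment £4,614.72.

£4,614.72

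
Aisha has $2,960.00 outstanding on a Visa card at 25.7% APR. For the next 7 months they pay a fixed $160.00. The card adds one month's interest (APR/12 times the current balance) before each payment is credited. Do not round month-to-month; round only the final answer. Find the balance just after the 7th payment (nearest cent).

$2,238.72

Monthly rate r = 25.7%/12 = 2.14167% = 0.0214167.
Each month: B ← B·(1+r) − $160.00.
Month 1: interest $63.39; balance after payment $2,863.39.
Month 2: interest $61.32; balance after payment $2,764.72.
Month 3: interest $59.21; balance after payment $2,663.93.
Month 4: interest $57.05; balance after payment $2,560.98.
Month 5: interest $54.85; balance after payment $2,455.83.
Month 6: interest $52.60; balance after payment $2,348.42.
Month 7: interest $50.30; balance after payment $2,238.72.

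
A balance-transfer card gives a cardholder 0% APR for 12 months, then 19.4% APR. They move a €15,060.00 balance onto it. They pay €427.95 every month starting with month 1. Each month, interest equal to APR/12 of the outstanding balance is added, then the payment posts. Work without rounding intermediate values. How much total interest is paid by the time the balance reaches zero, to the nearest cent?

€2,614.60

Promo months 1–12 at r₀ = 0%/12 = 0; months 13+ at r₁ = 19.4%/12 = 0.0161667.
After month 12 (no interest yet): B = €15,060.00 − 12·€427.95 = €9,924.60.
Then at r₁ with €427.95/mo: n₂ = −ln(1 − r₁·B/P)/ln(1+r₁) ≈ 29.30 → 30 more payments.
Total paid = 41·€427.95 + €128.65 = €17,674.60; interest = €17,674.60 − €15,060.00 = €2,614.60.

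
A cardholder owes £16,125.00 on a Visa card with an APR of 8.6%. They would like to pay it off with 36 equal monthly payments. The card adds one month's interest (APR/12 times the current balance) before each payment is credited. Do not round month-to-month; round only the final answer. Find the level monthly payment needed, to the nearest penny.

£509.77

Monthly rate r = 8.6%/12 = 0.716667% = 0.00716667.
Level-payment amortization: P = B₀·r / (1 − (1+r)^(−n)) = 16125.00·0.00716667 / (1 − 1.00717^(−36)).
Denominator 1 − (1+r)^(−36) = 0.226693571.
P = 115.562 / 0.226693571 ≈ 509.77.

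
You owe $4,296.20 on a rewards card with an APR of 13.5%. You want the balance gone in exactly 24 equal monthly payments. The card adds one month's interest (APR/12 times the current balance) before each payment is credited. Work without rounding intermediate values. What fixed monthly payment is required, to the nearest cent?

Monthly rate r = 13.5%/12 = 1.125% = 0.01125.
Level-payment amortization: P = B₀·r / (1 − (1+r)^(−n)) = 4296.20·0.01125 / (1 − 1.01125^(−24)).
Denominator 1 − (1+r)^(−24) = 0.235468878.
P = 48.3322 / 0.235468878 ≈ 205.26.

$205.26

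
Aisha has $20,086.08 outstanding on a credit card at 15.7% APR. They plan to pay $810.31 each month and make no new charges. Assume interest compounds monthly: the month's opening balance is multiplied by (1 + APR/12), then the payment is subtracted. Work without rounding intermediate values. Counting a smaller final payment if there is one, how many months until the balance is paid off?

Monthly rate r = 15.7%/12 = 1.30833% = 0.0130833.
Recurrence: B ← B·(1+r) − $810.31.
Month 1: interest $262.79; balance after payment $19,538.56.
Month 2: interest $255.63; balance after payment $18,983.88.
Closed form: n = −ln(1 − rB₀/P)/ln(1+r) = −ln(0.67569)/ln(1.01308) ≈ 30.159, so the balance reaches zero during payment 31.

31 months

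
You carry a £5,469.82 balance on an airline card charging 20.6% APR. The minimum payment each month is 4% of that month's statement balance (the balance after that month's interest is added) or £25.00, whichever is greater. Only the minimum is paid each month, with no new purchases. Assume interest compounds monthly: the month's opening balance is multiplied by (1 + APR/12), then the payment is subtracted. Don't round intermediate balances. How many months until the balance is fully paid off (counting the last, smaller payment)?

125 months

Monthly rate r = 20.6%/12 = 1.71667% = 0.0171667.
While 4% of the post-interest balance exceeds £25.00, each month B ← (B·(1+r))·(1 − 0.04), i.e. B shrinks by the factor (1+r)·0.96 = 0.97648.
This holds for months 1–92. Entering month 93 the balance is £612.35; 4% of the post-interest balance is now below £25.00, so the flat £25.00 minimum applies from here.
From month 93 a fixed £25.00 at rate r clears £612.35 in 33 more payments. Total: 92 + 33 = 125 months.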